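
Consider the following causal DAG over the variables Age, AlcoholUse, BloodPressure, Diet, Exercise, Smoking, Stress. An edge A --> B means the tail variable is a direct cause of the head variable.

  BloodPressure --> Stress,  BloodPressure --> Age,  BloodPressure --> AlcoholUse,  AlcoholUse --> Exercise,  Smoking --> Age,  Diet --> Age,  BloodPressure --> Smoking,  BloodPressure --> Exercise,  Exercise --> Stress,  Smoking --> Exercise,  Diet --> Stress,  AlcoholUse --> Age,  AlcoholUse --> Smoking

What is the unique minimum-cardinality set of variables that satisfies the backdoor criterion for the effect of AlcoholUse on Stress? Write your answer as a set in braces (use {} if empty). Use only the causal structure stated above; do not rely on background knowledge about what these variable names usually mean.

{BloodPressure}

Variables eligible for adjustment (non-descendants of AlcoholUse, excluding AlcoholUse and Stress): {BloodPressure, Diet}.
Backdoor paths from AlcoholUse to Stress:
  P1: AlcoholUse <- BloodPressure -> Smoking -> Age <- Diet -> Stress
  P2: AlcoholUse <- BloodPressure -> Smoking -> Exercise -> Stress
  P3: AlcoholUse <- BloodPressure -> Age <- Smoking -> Exercise -> Stress
  P4: AlcoholUse <- BloodPressure -> Age <- Diet -> Stress
  P5: AlcoholUse <- BloodPressure -> Exercise <- Smoking -> Age <- Diet -> Stress
  P6: AlcoholUse <- BloodPressure -> Exercise -> Stress
  P7: AlcoholUse <- BloodPressure -> Stress
The empty set is not sufficient: P2 (AlcoholUse <- BloodPressure -> Smoking -> Exercise -> Stress) has no collider blocking it and no conditioned non-collider, so it is open.
Try {BloodPressure}:
  P1: blocked at fork node BloodPressure ∈ conditioning set.
  P2: blocked at fork node BloodPressure ∈ conditioning set.
  P3: blocked at fork node BloodPressure ∈ conditioning set.
  P4: blocked at fork node BloodPressure ∈ conditioning set.
  P5: blocked at fork node BloodPressure ∈ conditioning set.
  P6: blocked at fork node BloodPressure ∈ conditioning set.
  P7: blocked at fork node BloodPressure ∈ conditioning set.
{BloodPressure} contains no descendant of AlcoholUse and blocks every backdoor path.
No other singleton works — e.g. {Diet} leaves P2 open — so {BloodPressure} is the unique smallest valid adjustment set.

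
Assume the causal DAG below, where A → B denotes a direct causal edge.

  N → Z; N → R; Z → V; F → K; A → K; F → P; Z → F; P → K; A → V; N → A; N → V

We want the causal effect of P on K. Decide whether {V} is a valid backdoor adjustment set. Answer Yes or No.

Backdoor paths from P to K (paths whose first edge points into P):
  P1: P <- F <- Z <- N -> A -> K
  P2: P <- F <- Z <- N -> V <- A -> K
  P3: P <- F <- Z -> V <- N -> A -> K
  P4: P <- F <- Z -> V <- A -> K
  P5: P <- F -> K
Condition 1 (no descendant of P in the set): holds — descendants of P are {K}; none are in {V}.
Condition 2 (every backdoor path blocked by {V}):
  P1: open — no interior node is in the conditioning set.
  P2: open — collider(s) V are conditioned on (or have a conditioned descendant) and no non-collider on the path is in the set.
  P3: open — collider(s) V are conditioned on (or have a conditioned descendant) and no non-collider on the path is in the set.
  P4: open — collider(s) V are conditioned on (or have a conditioned descendant) and no non-collider on the path is in the set.
  P5: open — no interior node is in the conditioning set.
{V} does not satisfy the backdoor criterion.

No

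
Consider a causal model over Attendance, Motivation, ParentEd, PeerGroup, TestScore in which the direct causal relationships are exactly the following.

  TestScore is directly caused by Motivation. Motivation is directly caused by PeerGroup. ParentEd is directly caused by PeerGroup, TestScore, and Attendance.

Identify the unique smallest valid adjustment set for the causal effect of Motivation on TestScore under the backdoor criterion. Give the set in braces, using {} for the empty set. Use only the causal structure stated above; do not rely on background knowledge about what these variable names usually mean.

{}

Variables eligible for adjustment (non-descendants of Motivation, excluding Motivation and TestScore): {Attendance, PeerGroup}.
Backdoor paths from Motivation to TestScore:
  P1: Motivation <- PeerGroup -> ParentEd <- TestScore
Each backdoor path contains an unconditioned collider, so every path is already blocked with the empty conditioning set:
  P1: blocked at collider ParentEd (neither it nor any descendant is in the conditioning set).
The empty set is therefore the unique smallest valid set.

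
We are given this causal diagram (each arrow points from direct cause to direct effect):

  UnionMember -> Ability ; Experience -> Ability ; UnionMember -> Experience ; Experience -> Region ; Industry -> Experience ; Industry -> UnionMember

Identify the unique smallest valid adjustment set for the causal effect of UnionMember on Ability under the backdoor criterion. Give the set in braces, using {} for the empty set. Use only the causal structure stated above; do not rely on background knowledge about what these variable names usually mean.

{Industry}

Variables eligible for adjustment (non-descendants of UnionMember, excluding UnionMember and Ability): {Industry}.
Backdoor paths from UnionMember to Ability:
  P1: UnionMember <- Industry -> Experience -> Ability
The empty set is not sufficient: P1 (UnionMember <- Industry -> Experience -> Ability) has no collider blocking it and no conditioned non-collider, so it is open.
Try {Industry}:
  P1: blocked at fork node Industry ∈ conditioning set.
{Industry} contains no descendant of UnionMember and blocks every backdoor path.
{Industry} is the unique smallest valid adjustment set.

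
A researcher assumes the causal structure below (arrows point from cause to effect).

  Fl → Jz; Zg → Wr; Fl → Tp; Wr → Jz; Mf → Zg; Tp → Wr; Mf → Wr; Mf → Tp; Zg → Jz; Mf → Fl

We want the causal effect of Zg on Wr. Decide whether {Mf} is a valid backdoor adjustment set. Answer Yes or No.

Yes

Backdoor paths from Zg to Wr (paths whose first edge points into Zg):
  P1: Zg <- Mf -> Fl -> Tp -> Wr
  P2: Zg <- Mf -> Fl -> Jz <- Wr
  P3: Zg <- Mf -> Tp <- Fl -> Jz <- Wr
  P4: Zg <- Mf -> Tp -> Wr
  P5: Zg <- Mf -> Wr
Condition 1 (no descendant of Zg in the set): holds — descendants of Zg are {Jz, Wr}; none are in {Mf}.
Condition 2 (every backdoor path blocked by {Mf}):
  P1: blocked at fork node Mf ∈ conditioning set.
  P2: blocked at fork node Mf ∈ conditioning set.
  P3: blocked at fork node Mf ∈ conditioning set.
  P4: blocked at fork node Mf ∈ conditioning set.
  P5: blocked at fork node Mf ∈ conditioning set.
{Mf} satisfies the backdoor criterion.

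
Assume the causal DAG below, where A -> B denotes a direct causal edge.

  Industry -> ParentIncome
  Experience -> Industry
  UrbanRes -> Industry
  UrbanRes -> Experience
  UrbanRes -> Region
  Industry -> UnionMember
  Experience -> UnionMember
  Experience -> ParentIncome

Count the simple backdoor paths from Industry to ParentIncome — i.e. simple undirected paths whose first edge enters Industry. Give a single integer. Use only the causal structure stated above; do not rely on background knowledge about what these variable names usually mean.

2

A backdoor path from Industry to ParentIncome is any simple undirected path whose first edge points into Industry (i.e. leaves Industry via a parent).
Parents of Industry: {Experience, UrbanRes}.
Enumerating:
  P1: Industry <- UrbanRes -> Experience -> ParentIncome
  P2: Industry <- Experience -> ParentIncome
That exhausts the simple backdoor paths. Count: 2.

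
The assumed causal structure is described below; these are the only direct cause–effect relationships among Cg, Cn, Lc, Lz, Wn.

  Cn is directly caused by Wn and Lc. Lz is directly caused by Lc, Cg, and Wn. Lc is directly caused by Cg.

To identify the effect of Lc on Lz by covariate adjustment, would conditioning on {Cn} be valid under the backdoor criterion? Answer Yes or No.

No

Backdoor paths from Lc to Lz (paths whose first edge points into Lc):
  P1: Lc <- Cg -> Lz
Condition 1 (no descendant of Lc in the set): FAILS — Cn is a descendant of Lc.
Condition 2 (every backdoor path blocked by {Cn}):
  P1: open — no interior node is in the conditioning set.
{Cn} does not satisfy the backdoor criterion.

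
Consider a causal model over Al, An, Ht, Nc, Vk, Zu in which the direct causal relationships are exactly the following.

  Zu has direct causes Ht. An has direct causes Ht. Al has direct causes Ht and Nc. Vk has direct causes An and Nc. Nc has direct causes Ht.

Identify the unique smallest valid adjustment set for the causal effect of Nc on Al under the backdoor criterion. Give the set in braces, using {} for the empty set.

{Ht}

Variables eligible for adjustment (non-descendants of Nc, excluding Nc and Al): {An, Ht, Zu}.
Backdoor paths from Nc to Al:
  P1: Nc <- Ht -> Al
The empty set is not sufficient: P1 (Nc <- Ht -> Al) has no collider blocking it and no conditioned non-collider, so it is open.
Try {Ht}:
  P1: blocked at fork node Ht ∈ conditioning set.
{Ht} contains no descendant of Nc and blocks every backdoor path.
No other singleton works — e.g. {An} leaves P1 open — so {Ht} is the unique smallest valid adjustment set.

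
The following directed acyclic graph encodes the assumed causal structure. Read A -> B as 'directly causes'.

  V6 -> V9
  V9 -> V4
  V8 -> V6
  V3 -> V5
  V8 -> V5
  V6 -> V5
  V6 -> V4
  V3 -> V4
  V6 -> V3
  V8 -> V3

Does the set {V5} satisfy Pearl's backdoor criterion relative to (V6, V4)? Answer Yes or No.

Backdoor paths from V6 to V4 (paths whose first edge points into V6):
  P1: V6 <- V8 -> V3 -> V4
  P2: V6 <- V8 -> V5 <- V3 -> V4
Condition 1 (no descendant of V6 in the set): FAILS — V5 is a descendant of V6.
Condition 2 (every backdoor path blocked by {V5}):
  P1: open — no interior node is in the conditioning set.
  P2: open — collider(s) V5 are conditioned on (or have a conditioned descendant) and no non-collider on the path is in the set.
{V5} does not satisfy the backdoor criterion.

No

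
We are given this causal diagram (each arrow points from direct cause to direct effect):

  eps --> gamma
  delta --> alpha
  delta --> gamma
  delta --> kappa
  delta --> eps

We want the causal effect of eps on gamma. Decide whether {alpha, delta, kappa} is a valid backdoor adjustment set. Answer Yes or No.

Yes

Backdoor paths from eps to gamma (paths whose first edge points into eps):
  P1: eps <- delta -> gamma
Condition 1 (no descendant of eps in the set): holds — descendants of eps are {gamma}; none are in {alpha, delta, kappa}.
Condition 2 (every backdoor path blocked by {alpha, delta, kappa}):
  P1: blocked at fork node delta ∈ conditioning set.
{alpha, delta, kappa} satisfies the backdoor criterion.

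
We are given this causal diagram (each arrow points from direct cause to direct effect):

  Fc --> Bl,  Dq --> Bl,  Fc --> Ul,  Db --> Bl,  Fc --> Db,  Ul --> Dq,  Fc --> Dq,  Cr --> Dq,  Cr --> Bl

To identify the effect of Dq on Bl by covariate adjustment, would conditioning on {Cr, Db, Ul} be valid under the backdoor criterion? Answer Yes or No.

No

Backdoor paths from Dq to Bl (paths whose first edge points into Dq):
  P1: Dq <- Fc -> Db -> Bl
  P2: Dq <- Fc -> Bl
  P3: Dq <- Cr -> Bl
  P4: Dq <- Ul <- Fc -> Db -> Bl
  P5: Dq <- Ul <- Fc -> Bl
Condition 1 (no descendant of Dq in the set): holds — descendants of Dq are {Bl}; none are in {Cr, Db, Ul}.
Condition 2 (every backdoor path blocked by {Cr, Db, Ul}):
  P1: blocked at chain node Db ∈ conditioning set.
  P2: open — no interior node is in the conditioning set.
  P3: blocked at fork node Cr ∈ conditioning set.
  P4: blocked at chain node Ul ∈ conditioning set.
  P5: blocked at chain node Ul ∈ conditioning set.
{Cr, Db, Ul} does not satisfy the backdoor criterion.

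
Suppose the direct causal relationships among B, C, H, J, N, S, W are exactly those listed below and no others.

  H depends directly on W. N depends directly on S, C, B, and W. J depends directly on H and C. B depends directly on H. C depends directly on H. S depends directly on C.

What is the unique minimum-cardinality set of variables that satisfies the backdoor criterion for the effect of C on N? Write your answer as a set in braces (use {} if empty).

{H}

Variables eligible for adjustment (non-descendants of C, excluding C and N): {B, H, W}.
Backdoor paths from C to N:
  P1: C <- H <- W -> N
  P2: C <- H -> B -> N
The empty set is not sufficient: P1 (C <- H <- W -> N) has no collider blocking it and no conditioned non-collider, so it is open.
Try {H}:
  P1: blocked at chain node H ∈ conditioning set.
  P2: blocked at fork node H ∈ conditioning set.
{H} contains no descendant of C and blocks every backdoor path.
No other singleton works — e.g. {W} leaves P2 open — so {H} is the unique smallest valid adjustment set.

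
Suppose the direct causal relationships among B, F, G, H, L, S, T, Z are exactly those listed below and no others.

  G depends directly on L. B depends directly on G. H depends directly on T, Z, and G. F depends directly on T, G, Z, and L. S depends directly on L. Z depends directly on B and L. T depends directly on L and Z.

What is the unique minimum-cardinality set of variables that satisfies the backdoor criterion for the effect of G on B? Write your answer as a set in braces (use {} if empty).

{}

Variables eligible for adjustment (non-descendants of G, excluding G and B): {L, S}.
Backdoor paths from G to B:
  P1: G <- L -> Z <- B
  P2: G <- L -> T <- Z <- B
  P3: G <- L -> T -> H <- Z <- B
  P4: G <- L -> T -> F <- Z <- B
  P5: G <- L -> F <- Z <- B
  P6: G <- L -> F <- T <- Z <- B
  P7: G <- L -> F <- T -> H <- Z <- B
Each backdoor path contains an unconditioned collider, so every path is already blocked with the empty conditioning set:
  P1: blocked at collider Z (neither it nor any descendant is in the conditioning set).
  P2: blocked at collider T (neither it nor any descendant is in the conditioning set).
  P3: blocked at collider H (neither it nor any descendant is in the conditioning set).
  P4: blocked at collider F (neither it nor any descendant is in the conditioning set).
  P5: blocked at collider F (neither it nor any descendant is in the conditioning set).
  P6: blocked at collider F (neither it nor any descendant is in the conditioning set).
  P7: blocked at collider F (neither it nor any descendant is in the conditioning set).
The empty set is therefore the unique smallest valid set.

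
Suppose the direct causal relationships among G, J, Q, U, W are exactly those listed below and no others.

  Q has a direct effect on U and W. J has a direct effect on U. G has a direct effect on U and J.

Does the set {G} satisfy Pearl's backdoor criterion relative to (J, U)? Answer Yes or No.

Backdoor paths from J to U (paths whose first edge points into J):
  P1: J <- G -> U
Condition 1 (no descendant of J in the set): holds — descendants of J are {U}; none are in {G}.
Condition 2 (every backdoor path blocked by {G}):
  P1: blocked at fork node G ∈ conditioning set.
{G} satisfies the backdoor criterion.

Yes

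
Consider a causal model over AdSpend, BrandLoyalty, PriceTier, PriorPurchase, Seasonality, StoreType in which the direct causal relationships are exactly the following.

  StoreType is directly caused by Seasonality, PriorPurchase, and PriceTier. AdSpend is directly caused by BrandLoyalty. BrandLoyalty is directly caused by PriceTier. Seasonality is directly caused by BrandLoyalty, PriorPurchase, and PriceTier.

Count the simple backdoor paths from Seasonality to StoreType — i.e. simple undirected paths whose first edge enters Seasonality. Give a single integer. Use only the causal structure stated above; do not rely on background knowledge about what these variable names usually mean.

A backdoor path from Seasonality to StoreType is any simple undirected path whose first edge points into Seasonality (i.e. leaves Seasonality via a parent).
Parents of Seasonality: {BrandLoyalty, PriceTier, PriorPurchase}.
Enumerating:
  P1: Seasonality <- PriceTier -> StoreType
  P2: Seasonality <- BrandLoyalty <- PriceTier -> StoreType
  P3: Seasonality <- PriorPurchase -> StoreType
That exhausts the simple backdoor paths. Count: 3.

3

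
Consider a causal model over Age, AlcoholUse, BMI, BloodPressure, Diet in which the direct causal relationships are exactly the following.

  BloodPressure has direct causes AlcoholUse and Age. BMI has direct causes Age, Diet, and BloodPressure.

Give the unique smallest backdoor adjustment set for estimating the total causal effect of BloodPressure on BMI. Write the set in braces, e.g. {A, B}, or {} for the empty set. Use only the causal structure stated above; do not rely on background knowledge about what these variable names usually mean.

Variables eligible for adjustment (non-descendants of BloodPressure, excluding BloodPressure and BMI): {Age, AlcoholUse, Diet}.
Backdoor paths from BloodPressure to BMI:
  P1: BloodPressure <- Age -> BMI
The empty set is not sufficient: P1 (BloodPressure <- Age -> BMI) has no collider blocking it and no conditioned non-collider, so it is open.
Try {Age}:
  P1: blocked at fork node Age ∈ conditioning set.
{Age} contains no descendant of BloodPressure and blocks every backdoor path.
No other singleton works — e.g. {AlcoholUse} leaves P1 open — so {Age} is the unique smallest valid adjustment set.

{Age}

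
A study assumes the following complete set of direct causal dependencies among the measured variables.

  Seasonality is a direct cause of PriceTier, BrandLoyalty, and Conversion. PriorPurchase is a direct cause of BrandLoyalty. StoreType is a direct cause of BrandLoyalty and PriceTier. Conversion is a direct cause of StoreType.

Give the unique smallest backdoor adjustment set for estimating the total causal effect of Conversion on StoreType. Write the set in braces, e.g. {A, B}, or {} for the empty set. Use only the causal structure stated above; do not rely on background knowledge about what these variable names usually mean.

Variables eligible for adjustment (non-descendants of Conversion, excluding Conversion and StoreType): {PriorPurchase, Seasonality}.
Backdoor paths from Conversion to StoreType:
  P1: Conversion <- Seasonality -> BrandLoyalty <- StoreType
  P2: Conversion <- Seasonality -> PriceTier <- StoreType
Each backdoor path contains an unconditioned collider, so every path is already blocked with the empty conditioning set:
  P1: blocked at collider BrandLoyalty (neither it nor any descendant is in the conditioning set).
  P2: blocked at collider PriceTier (neither it nor any descendant is in the conditioning set).
The empty set is therefore the unique smallest valid set.

{}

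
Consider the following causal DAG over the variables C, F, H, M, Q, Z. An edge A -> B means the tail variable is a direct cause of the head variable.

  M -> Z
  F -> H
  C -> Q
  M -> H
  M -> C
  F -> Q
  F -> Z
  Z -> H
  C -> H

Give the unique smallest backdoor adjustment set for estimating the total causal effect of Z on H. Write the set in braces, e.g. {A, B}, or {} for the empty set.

{F, M}

Variables eligible for adjustment (non-descendants of Z, excluding Z and H): {C, F, M, Q}.
Backdoor paths from Z to H:
  P1: Z <- M -> C -> Q <- F -> H
  P2: Z <- M -> C -> H
  P3: Z <- M -> H
  P4: Z <- F -> Q <- C <- M -> H
  P5: Z <- F -> Q <- C -> H
  P6: Z <- F -> H
The empty set is not sufficient: P2 (Z <- M -> C -> H) has no collider blocking it and no conditioned non-collider, so it is open.
Try {F, M}:
  P1: blocked at fork node M ∈ conditioning set.
  P2: blocked at fork node M ∈ conditioning set.
  P3: blocked at fork node M ∈ conditioning set.
  P4: blocked at fork node F ∈ conditioning set.
  P5: blocked at fork node F ∈ conditioning set.
  P6: blocked at fork node F ∈ conditioning set.
{F, M} contains no descendant of Z and blocks every backdoor path.
Every element of {F, M} is needed (dropping F leaves P6 open; dropping M leaves P2 open), so no proper subset is valid.
Among all size-2 subsets of the eligible variables, only {F, M} blocks every backdoor path, so it is the unique smallest valid adjustment set.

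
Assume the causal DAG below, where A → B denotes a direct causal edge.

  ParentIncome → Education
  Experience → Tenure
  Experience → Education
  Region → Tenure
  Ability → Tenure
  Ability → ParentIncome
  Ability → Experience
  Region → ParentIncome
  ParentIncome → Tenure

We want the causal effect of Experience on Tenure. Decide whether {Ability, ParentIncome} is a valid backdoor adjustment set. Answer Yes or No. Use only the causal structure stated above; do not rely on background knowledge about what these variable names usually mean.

Yes

Backdoor paths from Experience to Tenure (paths whose first edge points into Experience):
  P1: Experience <- Ability -> ParentIncome <- Region -> Tenure
  P2: Experience <- Ability -> ParentIncome -> Tenure
  P3: Experience <- Ability -> Tenure
Condition 1 (no descendant of Experience in the set): holds — descendants of Experience are {Education, Tenure}; none are in {Ability, ParentIncome}.
Condition 2 (every backdoor path blocked by {Ability, ParentIncome}):
  P1: blocked at fork node Ability ∈ conditioning set.
  P2: blocked at fork node Ability ∈ conditioning set.
  P3: blocked at fork node Ability ∈ conditioning set.
{Ability, ParentIncome} satisfies the backdoor criterion.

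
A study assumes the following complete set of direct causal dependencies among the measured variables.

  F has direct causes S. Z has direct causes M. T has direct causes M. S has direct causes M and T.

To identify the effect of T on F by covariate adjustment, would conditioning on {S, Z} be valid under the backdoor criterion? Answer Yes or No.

No

Backdoor paths from T to F (paths whose first edge points into T):
  P1: T <- M -> S -> F
Condition 1 (no descendant of T in the set): FAILS — S is a descendant of T.
Condition 2 (every backdoor path blocked by {S, Z}):
  P1: blocked at chain node S ∈ conditioning set.
{S, Z} does not satisfy the backdoor criterion.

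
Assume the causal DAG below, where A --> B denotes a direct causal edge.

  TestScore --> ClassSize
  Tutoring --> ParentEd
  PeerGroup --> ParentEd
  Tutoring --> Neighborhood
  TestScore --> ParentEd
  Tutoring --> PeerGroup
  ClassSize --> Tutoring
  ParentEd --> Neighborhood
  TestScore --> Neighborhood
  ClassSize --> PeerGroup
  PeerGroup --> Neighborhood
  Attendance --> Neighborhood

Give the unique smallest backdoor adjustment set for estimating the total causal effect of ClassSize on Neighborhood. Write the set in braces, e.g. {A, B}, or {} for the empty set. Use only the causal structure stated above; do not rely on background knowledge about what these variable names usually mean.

Variables eligible for adjustment (non-descendants of ClassSize, excluding ClassSize and Neighborhood): {Attendance, TestScore}.
Backdoor paths from ClassSize to Neighborhood:
  P1: ClassSize <- TestScore -> ParentEd <- Tutoring -> PeerGroup -> Neighborhood
  P2: ClassSize <- TestScore -> ParentEd <- Tutoring -> Neighborhood
  P3: ClassSize <- TestScore -> ParentEd <- PeerGroup <- Tutoring -> Neighborhood
  P4: ClassSize <- TestScore -> ParentEd <- PeerGroup -> Neighborhood
  P5: ClassSize <- TestScore -> ParentEd -> Neighborhood
  P6: ClassSize <- TestScore -> Neighborhood
The empty set is not sufficient: P5 (ClassSize <- TestScore -> ParentEd -> Neighborhood) has no collider blocking it and no conditioned non-collider, so it is open.
Try {TestScore}:
  P1: blocked at fork node TestScore ∈ conditioning set.
  P2: blocked at fork node TestScore ∈ conditioning set.
  P3: blocked at fork node TestScore ∈ conditioning set.
  P4: blocked at fork node TestScore ∈ conditioning set.
  P5: blocked at fork node TestScore ∈ conditioning set.
  P6: blocked at fork node TestScore ∈ conditioning set.
{TestScore} contains no descendant of ClassSize and blocks every backdoor path.
No other singleton works — e.g. {Attendance} leaves P5 open — so {TestScore} is the unique smallest valid adjustment set.

{TestScore}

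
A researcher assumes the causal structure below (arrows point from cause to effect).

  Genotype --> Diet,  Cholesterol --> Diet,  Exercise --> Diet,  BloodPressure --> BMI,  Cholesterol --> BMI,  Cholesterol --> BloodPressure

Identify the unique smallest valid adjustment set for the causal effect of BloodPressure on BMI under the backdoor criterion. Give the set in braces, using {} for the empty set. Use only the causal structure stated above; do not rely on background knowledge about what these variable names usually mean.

{Cholesterol}

Variables eligible for adjustment (non-descendants of BloodPressure, excluding BloodPressure and BMI): {Cholesterol, Diet, Exercise, Genotype}.
Backdoor paths from BloodPressure to BMI:
  P1: BloodPressure <- Cholesterol -> BMI
The empty set is not sufficient: P1 (BloodPressure <- Cholesterol -> BMI) has no collider blocking it and no conditioned non-collider, so it is open.
Try {Cholesterol}:
  P1: blocked at fork node Cholesterol ∈ conditioning set.
{Cholesterol} contains no descendant of BloodPressure and blocks every backdoor path.
No other singleton works — e.g. {Genotype} leaves P1 open — so {Cholesterol} is the unique smallest valid adjustment set.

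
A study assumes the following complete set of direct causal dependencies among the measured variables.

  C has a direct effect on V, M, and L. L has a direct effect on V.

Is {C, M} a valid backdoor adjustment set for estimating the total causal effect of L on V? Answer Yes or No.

Backdoor paths from L to V (paths whose first edge points into L):
  P1: L <- C -> V
Condition 1 (no descendant of L in the set): holds — descendants of L are {V}; none are in {C, M}.
Condition 2 (every backdoor path blocked by {C, M}):
  P1: blocked at fork node C ∈ conditioning set.
{C, M} satisfies the backdoor criterion.

Yes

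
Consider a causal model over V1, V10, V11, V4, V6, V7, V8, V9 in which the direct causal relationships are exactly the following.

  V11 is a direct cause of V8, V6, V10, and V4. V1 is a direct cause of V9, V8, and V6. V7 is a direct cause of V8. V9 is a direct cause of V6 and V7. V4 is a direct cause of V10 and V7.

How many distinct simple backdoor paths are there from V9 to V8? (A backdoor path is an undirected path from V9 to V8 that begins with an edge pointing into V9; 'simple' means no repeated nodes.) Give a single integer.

A backdoor path from V9 to V8 is any simple undirected path whose first edge points into V9 (i.e. leaves V9 via a parent).
Parents of V9: {V1}.
Enumerating:
  P1: V9 <- V1 -> V6 <- V11 -> V4 -> V7 -> V8
  P2: V9 <- V1 -> V6 <- V11 -> V10 <- V4 -> V7 -> V8
  P3: V9 <- V1 -> V6 <- V11 -> V8
  P4: V9 <- V1 -> V8
That exhausts the simple backdoor paths. Count: 4.

4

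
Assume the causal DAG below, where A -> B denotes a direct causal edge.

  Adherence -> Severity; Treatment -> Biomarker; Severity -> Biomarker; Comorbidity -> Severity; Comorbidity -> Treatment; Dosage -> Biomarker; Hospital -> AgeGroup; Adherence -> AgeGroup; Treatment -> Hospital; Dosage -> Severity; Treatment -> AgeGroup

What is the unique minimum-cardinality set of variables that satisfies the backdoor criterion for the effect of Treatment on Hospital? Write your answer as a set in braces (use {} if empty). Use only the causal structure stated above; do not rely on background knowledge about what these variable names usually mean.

{}

Variables eligible for adjustment (non-descendants of Treatment, excluding Treatment and Hospital): {Adherence, Comorbidity, Dosage, Severity}.
Backdoor paths from Treatment to Hospital:
  P1: Treatment <- Comorbidity -> Severity <- Adherence -> AgeGroup <- Hospital
Each backdoor path contains an unconditioned collider, so every path is already blocked with the empty conditioning set:
  P1: blocked at collider Severity (neither it nor any descendant is in the conditioning set).
The empty set is therefore the unique smallest valid set.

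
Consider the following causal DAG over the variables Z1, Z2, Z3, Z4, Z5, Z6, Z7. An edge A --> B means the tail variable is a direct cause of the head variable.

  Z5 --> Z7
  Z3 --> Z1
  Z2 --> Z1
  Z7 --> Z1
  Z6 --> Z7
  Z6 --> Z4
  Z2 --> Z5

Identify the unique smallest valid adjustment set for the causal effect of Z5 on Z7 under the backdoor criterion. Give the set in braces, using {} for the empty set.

{}

Variables eligible for adjustment (non-descendants of Z5, excluding Z5 and Z7): {Z2, Z3, Z4, Z6}.
Backdoor paths from Z5 to Z7:
  P1: Z5 <- Z2 -> Z1 <- Z7
Each backdoor path contains an unconditioned collider, so every path is already blocked with the empty conditioning set:
  P1: blocked at collider Z1 (neither it nor any descendant is in the conditioning set).
The empty set is therefore the unique smallest valid set.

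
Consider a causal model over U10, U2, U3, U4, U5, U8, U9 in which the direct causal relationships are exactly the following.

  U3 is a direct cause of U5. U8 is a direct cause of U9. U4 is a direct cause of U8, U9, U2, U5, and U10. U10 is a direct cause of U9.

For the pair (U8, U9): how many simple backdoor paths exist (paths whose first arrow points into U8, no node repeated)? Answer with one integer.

2

A backdoor path from U8 to U9 is any simple undirected path whose first edge points into U8 (i.e. leaves U8 via a parent).
Parents of U8: {U4}.
Enumerating:
  P1: U8 <- U4 -> U10 -> U9
  P2: U8 <- U4 -> U9
That exhausts the simple backdoor paths. Count: 2.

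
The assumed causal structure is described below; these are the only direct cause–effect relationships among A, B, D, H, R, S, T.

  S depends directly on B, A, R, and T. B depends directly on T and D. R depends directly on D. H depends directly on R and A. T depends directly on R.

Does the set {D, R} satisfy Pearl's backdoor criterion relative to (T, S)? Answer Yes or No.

Backdoor paths from T to S (paths whose first edge points into T):
  P1: T <- R <- D -> B -> S
  P2: T <- R -> H <- A -> S
  P3: T <- R -> S
Condition 1 (no descendant of T in the set): holds — descendants of T are {B, S}; none are in {D, R}.
Condition 2 (every backdoor path blocked by {D, R}):
  P1: blocked at chain node R ∈ conditioning set.
  P2: blocked at fork node R ∈ conditioning set.
  P3: blocked at fork node R ∈ conditioning set.
{D, R} satisfies the backdoor criterion.

Yes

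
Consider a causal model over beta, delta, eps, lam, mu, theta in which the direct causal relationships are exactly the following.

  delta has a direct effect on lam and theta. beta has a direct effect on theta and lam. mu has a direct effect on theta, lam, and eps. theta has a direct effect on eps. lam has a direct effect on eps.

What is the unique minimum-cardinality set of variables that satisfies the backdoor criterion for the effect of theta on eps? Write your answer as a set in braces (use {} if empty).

Variables eligible for adjustment (non-descendants of theta, excluding theta and eps): {beta, delta, lam, mu}.
Backdoor paths from theta to eps:
  P1: theta <- beta -> lam <- mu -> eps
  P2: theta <- beta -> lam -> eps
  P3: theta <- mu -> lam -> eps
  P4: theta <- mu -> eps
  P5: theta <- delta -> lam <- mu -> eps
  P6: theta <- delta -> lam -> eps
The empty set is not sufficient: P2 (theta <- beta -> lam -> eps) has no collider blocking it and no conditioned non-collider, so it is open.
Try {lam, mu}:
  P1: blocked at fork node mu ∈ conditioning set.
  P2: blocked at chain node lam ∈ conditioning set.
  P3: blocked at fork node mu ∈ conditioning set.
  P4: blocked at fork node mu ∈ conditioning set.
  P5: blocked at fork node mu ∈ conditioning set.
  P6: blocked at chain node lam ∈ conditioning set.
{lam, mu} contains no descendant of theta and blocks every backdoor path.
Every element of {lam, mu} is needed (dropping lam leaves P2 open; dropping mu leaves P1 open), so no proper subset is valid.
Among all size-2 subsets of the eligible variables, only {lam, mu} blocks every backdoor path, so it is the unique smallest valid adjustment set.

{lam, mu}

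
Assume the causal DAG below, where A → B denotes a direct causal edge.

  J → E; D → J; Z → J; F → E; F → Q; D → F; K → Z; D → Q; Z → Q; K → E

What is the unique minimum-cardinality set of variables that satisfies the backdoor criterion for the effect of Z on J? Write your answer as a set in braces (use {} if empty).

{}

Variables eligible for adjustment (non-descendants of Z, excluding Z and J): {D, F, K}.
Backdoor paths from Z to J:
  P1: Z <- K -> E <- F <- D -> J
  P2: Z <- K -> E <- F -> Q <- D -> J
  P3: Z <- K -> E <- J
Each backdoor path contains an unconditioned collider, so every path is already blocked with the empty conditioning set:
  P1: blocked at collider E (neither it nor any descendant is in the conditioning set).
  P2: blocked at collider E (neither it nor any descendant is in the conditioning set).
  P3: blocked at collider E (neither it nor any descendant is in the conditioning set).
The empty set is therefore the unique smallest valid set.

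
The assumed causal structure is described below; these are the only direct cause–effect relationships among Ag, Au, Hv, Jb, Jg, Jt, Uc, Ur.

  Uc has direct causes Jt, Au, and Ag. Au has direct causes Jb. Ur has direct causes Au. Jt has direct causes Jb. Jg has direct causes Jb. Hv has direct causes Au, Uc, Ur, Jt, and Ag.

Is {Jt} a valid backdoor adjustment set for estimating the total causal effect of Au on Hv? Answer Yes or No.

Backdoor paths from Au to Hv (paths whose first edge points into Au):
  P1: Au <- Jb -> Jt -> Uc <- Ag -> Hv
  P2: Au <- Jb -> Jt -> Uc -> Hv
  P3: Au <- Jb -> Jt -> Hv
Condition 1 (no descendant of Au in the set): holds — descendants of Au are {Hv, Uc, Ur}; none are in {Jt}.
Condition 2 (every backdoor path blocked by {Jt}):
  P1: blocked at chain node Jt ∈ conditioning set.
  P2: blocked at chain node Jt ∈ conditioning set.
  P3: blocked at chain node Jt ∈ conditioning set.
{Jt} satisfies the backdoor criterion.

Yes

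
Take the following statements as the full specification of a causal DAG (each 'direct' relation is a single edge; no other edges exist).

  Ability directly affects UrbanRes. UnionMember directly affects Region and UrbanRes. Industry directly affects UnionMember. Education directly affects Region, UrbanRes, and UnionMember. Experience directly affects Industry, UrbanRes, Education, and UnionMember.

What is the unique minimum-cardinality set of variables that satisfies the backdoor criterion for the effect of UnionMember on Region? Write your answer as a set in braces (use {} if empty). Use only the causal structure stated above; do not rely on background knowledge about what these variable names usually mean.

Variables eligible for adjustment (non-descendants of UnionMember, excluding UnionMember and Region): {Ability, Education, Experience, Industry}.
Backdoor paths from UnionMember to Region:
  P1: UnionMember <- Experience -> Education -> Region
  P2: UnionMember <- Experience -> UrbanRes <- Education -> Region
  P3: UnionMember <- Education -> Region
  P4: UnionMember <- Industry <- Experience -> Education -> Region
  P5: UnionMember <- Industry <- Experience -> UrbanRes <- Education -> Region
The empty set is not sufficient: P1 (UnionMember <- Experience -> Education -> Region) has no collider blocking it and no conditioned non-collider, so it is open.
Try {Education}:
  P1: blocked at chain node Education ∈ conditioning set.
  P2: blocked at collider UrbanRes (neither it nor any descendant is in the conditioning set).
  P3: blocked at fork node Education ∈ conditioning set.
  P4: blocked at chain node Education ∈ conditioning set.
  P5: blocked at collider UrbanRes (neither it nor any descendant is in the conditioning set).
{Education} contains no descendant of UnionMember and blocks every backdoor path.
No other singleton works — e.g. {Ability} leaves P1 open — so {Education} is the unique smallest valid adjustment set.

{Education}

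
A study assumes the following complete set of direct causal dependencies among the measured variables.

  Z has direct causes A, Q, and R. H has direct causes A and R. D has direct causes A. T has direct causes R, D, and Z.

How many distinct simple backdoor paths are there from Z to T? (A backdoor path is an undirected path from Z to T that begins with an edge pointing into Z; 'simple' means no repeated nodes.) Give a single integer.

4

A backdoor path from Z to T is any simple undirected path whose first edge points into Z (i.e. leaves Z via a parent).
Parents of Z: {A, Q, R}.
Enumerating:
  P1: Z <- A -> D -> T
  P2: Z <- A -> H <- R -> T
  P3: Z <- R -> H <- A -> D -> T
  P4: Z <- R -> T
That exhausts the simple backdoor paths. Count: 4.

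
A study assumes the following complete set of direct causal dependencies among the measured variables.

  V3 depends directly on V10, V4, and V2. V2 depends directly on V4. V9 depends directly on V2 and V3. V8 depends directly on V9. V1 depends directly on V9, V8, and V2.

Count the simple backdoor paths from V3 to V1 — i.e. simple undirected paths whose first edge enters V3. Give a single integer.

A backdoor path from V3 to V1 is any simple undirected path whose first edge points into V3 (i.e. leaves V3 via a parent).
Parents of V3: {V10, V2, V4}.
Enumerating:
  P1: V3 <- V4 -> V2 -> V9 -> V8 -> V1
  P2: V3 <- V4 -> V2 -> V9 -> V1
  P3: V3 <- V4 -> V2 -> V1
  P4: V3 <- V2 -> V9 -> V8 -> V1
  P5: V3 <- V2 -> V9 -> V1
  P6: V3 <- V2 -> V1
That exhausts the simple backdoor paths. Count: 6.

6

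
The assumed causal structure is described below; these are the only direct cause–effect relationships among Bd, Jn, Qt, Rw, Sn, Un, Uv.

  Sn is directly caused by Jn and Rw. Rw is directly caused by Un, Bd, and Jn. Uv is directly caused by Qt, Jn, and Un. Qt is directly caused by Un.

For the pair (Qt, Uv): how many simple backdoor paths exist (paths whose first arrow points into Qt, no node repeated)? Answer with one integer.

A backdoor path from Qt to Uv is any simple undirected path whose first edge points into Qt (i.e. leaves Qt via a parent).
Parents of Qt: {Un}.
Enumerating:
  P1: Qt <- Un -> Rw <- Jn -> Uv
  P2: Qt <- Un -> Rw -> Sn <- Jn -> Uv
  P3: Qt <- Un -> Uv
That exhausts the simple backdoor paths. Count: 3.

3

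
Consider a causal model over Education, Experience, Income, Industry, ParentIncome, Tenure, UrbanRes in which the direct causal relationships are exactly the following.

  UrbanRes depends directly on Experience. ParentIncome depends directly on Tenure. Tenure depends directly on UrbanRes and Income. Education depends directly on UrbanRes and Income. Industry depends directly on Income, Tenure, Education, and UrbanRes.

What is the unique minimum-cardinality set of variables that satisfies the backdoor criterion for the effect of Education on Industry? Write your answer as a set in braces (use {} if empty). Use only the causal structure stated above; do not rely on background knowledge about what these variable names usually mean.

Variables eligible for adjustment (non-descendants of Education, excluding Education and Industry): {Experience, Income, ParentIncome, Tenure, UrbanRes}.
Backdoor paths from Education to Industry:
  P1: Education <- Income -> Tenure <- UrbanRes -> Industry
  P2: Education <- Income -> Tenure -> Industry
  P3: Education <- Income -> Industry
  P4: Education <- UrbanRes -> Tenure <- Income -> Industry
  P5: Education <- UrbanRes -> Tenure -> Industry
  P6: Education <- UrbanRes -> Industry
The empty set is not sufficient: P2 (Education <- Income -> Tenure -> Industry) has no collider blocking it and no conditioned non-collider, so it is open.
Try {Income, UrbanRes}:
  P1: blocked at fork node Income ∈ conditioning set.
  P2: blocked at fork node Income ∈ conditioning set.
  P3: blocked at fork node Income ∈ conditioning set.
  P4: blocked at fork node UrbanRes ∈ conditioning set.
  P5: blocked at fork node UrbanRes ∈ conditioning set.
  P6: blocked at fork node UrbanRes ∈ conditioning set.
{Income, UrbanRes} contains no descendant of Education and blocks every backdoor path.
Every element of {Income, UrbanRes} is needed (dropping Income leaves P2 open; dropping UrbanRes leaves P5 open), so no proper subset is valid.
Among all size-2 subsets of the eligible variables, only {Income, UrbanRes} blocks every backdoor path, so it is the unique smallest valid adjustment set.

{Income, UrbanRes}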